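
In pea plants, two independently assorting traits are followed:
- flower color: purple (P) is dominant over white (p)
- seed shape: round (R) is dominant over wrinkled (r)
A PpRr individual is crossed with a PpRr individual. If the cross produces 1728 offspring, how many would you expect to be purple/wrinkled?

Dihybrid cross PpRr × PpRr — consider each gene separately:
flower color: Pp × Pp → 1 PP, 2 Pp, 1 pp → 3 P_ : 1 pp (out of 4)
seed shape: Rr × Rr → 1 RR, 2 Rr, 1 rr → 3 R_ : 1 rr (out of 4)
Combine (counts out of 4 × 4 = 16): purple/round (P_R_) = 3×3 = 9; purple/wrinkled (P_rr) = 3×1 = 3; white/round (ppR_) = 1×3 = 3; white/wrinkled (pprr) = 1×1 = 1
Phenotype counts (out of 16): 9 purple/round, 3 purple/wrinkled, 3 white/round, 1 white/wrinkled
purple/wrinkled: 3 out of 16 → fraction 3/16
Expected count = 3/16 × 1728 = 324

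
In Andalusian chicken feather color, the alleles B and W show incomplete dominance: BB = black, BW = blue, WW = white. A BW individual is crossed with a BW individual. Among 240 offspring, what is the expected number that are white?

Punnett square for BW × BW:
Offspring genotypes: 1 BB, 2 BW, 1 WW
Phenotype counts: 1 black, 2 blue, 1 white
white: 1 out of 4 → fraction 1/4
Expected count = 1/4 × 240 = 60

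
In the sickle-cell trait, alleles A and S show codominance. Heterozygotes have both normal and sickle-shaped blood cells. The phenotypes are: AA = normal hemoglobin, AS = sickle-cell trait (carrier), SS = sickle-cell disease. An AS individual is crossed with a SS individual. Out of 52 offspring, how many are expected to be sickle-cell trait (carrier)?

Punnett square for AS × SS:
Offspring genotypes: 2 AS, 2 SS
Phenotype counts: 2 sickle-cell trait (carrier), 2 sickle-cell disease
sickle-cell trait (carrier): 2 out of 4 → fraction 1/2
Expected count = 1/2 × 52 = 26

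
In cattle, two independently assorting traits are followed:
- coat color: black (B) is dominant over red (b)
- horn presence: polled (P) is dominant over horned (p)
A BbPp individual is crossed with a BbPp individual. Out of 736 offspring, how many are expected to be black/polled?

Dihybrid cross BbPp × BbPp — consider each gene separately:
coat color: Bb × Bb → 1 BB, 2 Bb, 1 bb → 3 B_ : 1 bb (out of 4)
horn presence: Pp × Pp → 1 PP, 2 Pp, 1 pp → 3 P_ : 1 pp (out of 4)
Combine (counts out of 4 × 4 = 16): black/polled (B_P_) = 3×3 = 9; black/horned (B_pp) = 3×1 = 3; red/polled (bbP_) = 1×3 = 3; red/horned (bbpp) = 1×1 = 1
Phenotype counts (out of 16): 9 black/polled, 3 black/horned, 3 red/polled, 1 red/horned
black/polled: 9 out of 16 → fraction 9/16
Expected count = 9/16 × 736 = 414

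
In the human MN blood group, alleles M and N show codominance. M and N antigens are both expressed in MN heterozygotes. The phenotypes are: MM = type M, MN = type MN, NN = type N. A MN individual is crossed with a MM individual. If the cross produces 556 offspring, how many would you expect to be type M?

Punnett square for MN × MM:
Offspring genotypes: 2 MM, 2 MN
Phenotype counts: 2 type M, 2 type MN
type M: 2 out of 4 → fraction 1/2
Expected count = 1/2 × 556 = 278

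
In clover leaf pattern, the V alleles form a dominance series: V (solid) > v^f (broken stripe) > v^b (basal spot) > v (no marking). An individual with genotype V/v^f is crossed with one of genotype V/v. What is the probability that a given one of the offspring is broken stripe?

Cross: V/v^f × V/v
Allele dominance: V > v^f > v^b > v
Offspring genotypes: 1 V/V, 1 V/v, 1 V/v^f, 1 v^f/v
Phenotype counts: 3 solid, 1 broken stripe
broken stripe: 1 out of 4
Probability: 1/4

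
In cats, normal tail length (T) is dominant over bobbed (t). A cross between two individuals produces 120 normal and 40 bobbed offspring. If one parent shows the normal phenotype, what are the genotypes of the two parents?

Observed offspring: 120 normal, 40 bobbed
The observed ratio simplifies to 3:1. Bobbed (tt) offspring appear, so each parent must contribute one t allele. The parent stated to show normal carries T, so it is Tt. The other parent is then either Tt or tt: Tt × tt would give a 1:1 split, whereas Tt × Tt gives 3:1 — matching the data. So both parents are heterozygous (Tt × Tt).
Parent genotypes: Tt × Tt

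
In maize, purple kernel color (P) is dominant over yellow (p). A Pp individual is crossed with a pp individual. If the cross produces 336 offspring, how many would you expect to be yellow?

Punnett square for Pp × pp:
Offspring genotypes: 2 Pp, 2 pp
purple: 2, yellow: 2
yellow: 2 out of 4 → fraction 1/2
Expected count = 1/2 × 336 = 168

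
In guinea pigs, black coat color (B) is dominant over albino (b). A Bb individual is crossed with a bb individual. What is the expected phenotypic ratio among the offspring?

Punnett square for Bb × bb:
Offspring genotypes: 2 Bb, 2 bb
black: 2, albino: 2
Ratio: 1:1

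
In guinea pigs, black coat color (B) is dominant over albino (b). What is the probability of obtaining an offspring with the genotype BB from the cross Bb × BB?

Punnett square for Bb × BB:
Offspring genotypes: 2 BB, 2 Bb
Total offspring: 4
Count with target: 2
Probability: 2/4 = 1/2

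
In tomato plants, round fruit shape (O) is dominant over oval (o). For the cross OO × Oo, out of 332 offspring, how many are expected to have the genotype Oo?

Punnett square for OO × Oo:
Offspring genotypes: 2 OO, 2 Oo
Total offspring: 4
Count with target: 2
Probability: 2/4 = 1/2
Expected count = 1/2 × 332 = 166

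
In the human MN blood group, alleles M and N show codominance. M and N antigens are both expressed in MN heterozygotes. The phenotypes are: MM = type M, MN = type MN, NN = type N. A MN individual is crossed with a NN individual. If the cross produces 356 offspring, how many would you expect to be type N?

Punnett square for MN × NN:
Offspring genotypes: 2 MN, 2 NN
Phenotype counts: 2 type MN, 2 type N
type N: 2 out of 4 → fraction 1/2
Expected count = 1/2 × 356 = 178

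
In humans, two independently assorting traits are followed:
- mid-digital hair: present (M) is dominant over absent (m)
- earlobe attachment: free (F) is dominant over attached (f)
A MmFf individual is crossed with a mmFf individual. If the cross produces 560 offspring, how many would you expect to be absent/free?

Dihybrid cross MmFf × mmFf — consider each gene separately:
mid-digital hair: Mm × mm → 2 Mm, 2 mm → 2 M_ : 2 mm (out of 4)
earlobe attachment: Ff × Ff → 1 FF, 2 Ff, 1 ff → 3 F_ : 1 ff (out of 4)
Combine (counts out of 4 × 4 = 16): present/free (M_F_) = 2×3 = 6; present/attached (M_ff) = 2×1 = 2; absent/free (mmF_) = 2×3 = 6; absent/attached (mmff) = 2×1 = 2
Phenotype counts (out of 16): 6 present/free, 2 present/attached, 6 absent/free, 2 absent/attached
absent/free: 6 out of 16 → fraction 3/8
Expected count = 3/8 × 560 = 210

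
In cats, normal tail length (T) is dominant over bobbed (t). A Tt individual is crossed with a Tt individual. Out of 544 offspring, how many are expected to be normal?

Punnett square for Tt × Tt:
Offspring genotypes: 1 TT, 2 Tt, 1 tt
normal: 3, bobbed: 1
normal: 3 out of 4 → fraction 3/4
Expected count = 3/4 × 544 = 408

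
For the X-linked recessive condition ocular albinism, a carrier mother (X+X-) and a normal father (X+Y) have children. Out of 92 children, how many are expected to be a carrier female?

Cross: X+X- × X+Y
Offspring: 1 X+X+, 1 X+Y, 1 X+X-, 1 X-Y
Probability of a carrier female: 1/4
Expected count = 1/4 × 92 = 23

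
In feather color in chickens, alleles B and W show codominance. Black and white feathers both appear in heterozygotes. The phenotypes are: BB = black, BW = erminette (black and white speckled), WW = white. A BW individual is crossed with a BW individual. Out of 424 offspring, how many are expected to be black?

Punnett square for BW × BW:
Offspring genotypes: 1 BB, 2 BW, 1 WW
Phenotype counts: 1 black, 2 erminette (black and white speckled), 1 white
black: 1 out of 4 → fraction 1/4
Expected count = 1/4 × 424 = 106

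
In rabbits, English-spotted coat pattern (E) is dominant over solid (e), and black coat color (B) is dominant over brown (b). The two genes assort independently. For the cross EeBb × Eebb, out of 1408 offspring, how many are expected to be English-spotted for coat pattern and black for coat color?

Dihybrid cross EeBb × Eebb — consider each gene separately:
coat pattern: Ee × Ee → 1 EE, 2 Ee, 1 ee → 3 E_ : 1 ee (out of 4)
coat color: Bb × bb → 2 Bb, 2 bb → 2 B_ : 2 bb (out of 4)
Looking for: English-spotted (E_) and black (B_)
P(English-spotted) = 3/4, P(black) = 2/4
P(both) = 3/4 × 2/4 = 6/16 = 3/8
Expected count = 3/8 × 1408 = 528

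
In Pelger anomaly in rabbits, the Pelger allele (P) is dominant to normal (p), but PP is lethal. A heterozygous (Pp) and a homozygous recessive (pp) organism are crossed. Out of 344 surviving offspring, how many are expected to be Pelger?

Cross: Pp × pp
Punnett square offspring (before lethality): 2 Pp, 2 pp
No PP offspring are produced in this cross.
Pelger: 2 out of 4 → fraction 1/2
Expected count = 1/2 × 344 = 172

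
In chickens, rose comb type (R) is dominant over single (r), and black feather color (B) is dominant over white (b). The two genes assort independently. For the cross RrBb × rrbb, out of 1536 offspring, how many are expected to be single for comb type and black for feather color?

Dihybrid cross RrBb × rrbb — consider each gene separately:
comb type: Rr × rr → 2 Rr, 2 rr → 2 R_ : 2 rr (out of 4)
feather color: Bb × bb → 2 Bb, 2 bb → 2 B_ : 2 bb (out of 4)
Looking for: single (rr) and black (B_)
P(single) = 2/4, P(black) = 2/4
P(both) = 2/4 × 2/4 = 4/16 = 1/4
Expected count = 1/4 × 1536 = 384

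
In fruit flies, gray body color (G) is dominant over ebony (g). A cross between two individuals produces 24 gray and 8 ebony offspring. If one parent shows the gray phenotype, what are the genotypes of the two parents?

Observed offspring: 24 gray, 8 ebony
The observed ratio simplifies to 3:1. Ebony (gg) offspring appear, so each parent must contribute one g allele. The parent stated to show gray carries G, so it is Gg. The other parent is then either Gg or gg: Gg × gg would give a 1:1 split, whereas Gg × Gg gives 3:1 — matching the data. So both parents are heterozygous (Gg × Gg).
Parent genotypes: Gg × Gg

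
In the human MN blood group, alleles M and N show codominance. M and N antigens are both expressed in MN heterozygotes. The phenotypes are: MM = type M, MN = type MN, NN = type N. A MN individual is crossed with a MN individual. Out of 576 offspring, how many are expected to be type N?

Punnett square for MN × MN:
Offspring genotypes: 1 MM, 2 MN, 1 NN
Phenotype counts: 1 type M, 2 type MN, 1 type N
type N: 1 out of 4 → fraction 1/4
Expected count = 1/4 × 576 = 144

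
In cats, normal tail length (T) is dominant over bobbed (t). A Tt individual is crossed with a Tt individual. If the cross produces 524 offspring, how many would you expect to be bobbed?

Punnett square for Tt × Tt:
Offspring genotypes: 1 TT, 2 Tt, 1 tt
normal: 3, bobbed: 1
bobbed: 1 out of 4 → fraction 1/4
Expected count = 1/4 × 524 = 131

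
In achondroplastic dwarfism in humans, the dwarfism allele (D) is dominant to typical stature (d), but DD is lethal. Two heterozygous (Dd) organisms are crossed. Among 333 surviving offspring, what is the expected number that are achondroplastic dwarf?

Cross: Dd × Dd
Punnett square offspring (before lethality): 1 DD, 2 Dd, 1 dd
The DD genotype is lethal (embryos die); surviving offspring: 2 Dd, 1 dd
achondroplastic dwarf: 2 out of 3 → fraction 2/3
Expected count = 2/3 × 333 = 222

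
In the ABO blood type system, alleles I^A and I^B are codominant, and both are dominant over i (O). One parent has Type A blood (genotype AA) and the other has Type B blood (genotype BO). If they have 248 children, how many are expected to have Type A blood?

Cross: AA × BO
Possible offspring genotypes: 2 AB, 2 AO
Blood type counts: 2 Type AB, 2 Type A
Probability of Type A: 2/4 = 1/2
Expected count = 1/2 × 248 = 124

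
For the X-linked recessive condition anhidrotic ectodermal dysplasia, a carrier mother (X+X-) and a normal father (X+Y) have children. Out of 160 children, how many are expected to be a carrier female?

Cross: X+X- × X+Y
Offspring: 1 X+X+, 1 X+Y, 1 X+X-, 1 X-Y
Probability of a carrier female: 1/4
Expected count = 1/4 × 160 = 40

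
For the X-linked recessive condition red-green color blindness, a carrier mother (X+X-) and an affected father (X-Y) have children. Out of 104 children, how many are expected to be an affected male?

Cross: X+X- × X-Y
Offspring: 1 X+X-, 1 X+Y, 1 X-X-, 1 X-Y
Probability of an affected male: 1/4
Expected count = 1/4 × 104 = 26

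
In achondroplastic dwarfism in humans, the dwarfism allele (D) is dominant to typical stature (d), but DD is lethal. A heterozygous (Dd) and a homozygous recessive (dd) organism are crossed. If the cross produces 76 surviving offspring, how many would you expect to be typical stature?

Cross: Dd × dd
Punnett square offspring (before lethality): 2 Dd, 2 dd
No DD offspring are produced in this cross.
typical stature: 2 out of 4 → fraction 1/2
Expected count = 1/2 × 76 = 38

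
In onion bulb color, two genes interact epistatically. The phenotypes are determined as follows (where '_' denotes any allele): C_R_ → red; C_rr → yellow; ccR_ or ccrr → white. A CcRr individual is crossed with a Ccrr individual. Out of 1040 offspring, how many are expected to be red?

Cross: CcRr × Ccrr — consider each gene separately:
C gene: Cc × Cc → 1 CC, 2 Cc, 1 cc → 3 C_ : 1 cc (out of 4)
R gene: Rr × rr → 2 Rr, 2 rr → 2 R_ : 2 rr (out of 4)
Genotype classes (out of 4 × 4 = 16): C_R_ = 3×2 = 6; C_rr = 3×2 = 6; ccR_ = 1×2 = 2; ccrr = 1×2 = 2
Apply the phenotype rules: C_R_ (6) → red; C_rr (6) → yellow; ccR_ (2) + ccrr (2) → white
Phenotype counts (out of 16): 6 red, 6 yellow, 4 white
red: 6 out of 16 → fraction 3/8
Expected count = 3/8 × 1040 = 390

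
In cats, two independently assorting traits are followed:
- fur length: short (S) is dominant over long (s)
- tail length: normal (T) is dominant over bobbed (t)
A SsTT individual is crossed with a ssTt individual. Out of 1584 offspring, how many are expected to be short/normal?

Dihybrid cross SsTT × ssTt — consider each gene separately:
fur length: Ss × ss → 2 Ss, 2 ss → 2 S_ : 2 ss (out of 4)
tail length: TT × Tt → 2 TT, 2 Tt → 4 T_ (out of 4)
Combine (counts out of 4 × 4 = 16): short/normal (S_T_) = 2×4 = 8; long/normal (ssT_) = 2×4 = 8
Phenotype counts (out of 16): 8 short/normal, 8 long/normal
short/normal: 8 out of 16 → fraction 1/2
Expected count = 1/2 × 1584 = 792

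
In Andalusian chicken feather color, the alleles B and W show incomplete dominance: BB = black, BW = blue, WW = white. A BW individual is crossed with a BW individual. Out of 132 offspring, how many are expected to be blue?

Punnett square for BW × BW:
Offspring genotypes: 1 BB, 2 BW, 1 WW
Phenotype counts: 1 black, 2 blue, 1 white
blue: 2 out of 4 → fraction 1/2
Expected count = 1/2 × 132 = 66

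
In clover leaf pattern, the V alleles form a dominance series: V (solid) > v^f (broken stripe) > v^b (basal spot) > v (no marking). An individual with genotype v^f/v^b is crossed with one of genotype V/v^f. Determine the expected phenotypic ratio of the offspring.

Cross: v^f/v^b × V/v^f
Allele dominance: V > v^f > v^b > v
Offspring genotypes: 1 V/v^f, 1 v^f/v^f, 1 V/v^b, 1 v^f/v^b
Phenotype counts: 2 solid, 2 broken stripe
Ratio: 1 solid : 1 broken stripe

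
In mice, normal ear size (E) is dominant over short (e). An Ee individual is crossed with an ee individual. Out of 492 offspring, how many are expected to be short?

Punnett square for Ee × ee:
Offspring genotypes: 2 Ee, 2 ee
normal: 2, short: 2
short: 2 out of 4 → fraction 1/2
Expected count = 1/2 × 492 = 246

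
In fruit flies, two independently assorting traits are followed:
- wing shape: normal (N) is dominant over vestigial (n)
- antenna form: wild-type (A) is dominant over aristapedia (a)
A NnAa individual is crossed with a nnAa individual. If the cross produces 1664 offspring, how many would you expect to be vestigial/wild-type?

Dihybrid cross NnAa × nnAa — consider each gene separately:
wing shape: Nn × nn → 2 Nn, 2 nn → 2 N_ : 2 nn (out of 4)
antenna form: Aa × Aa → 1 AA, 2 Aa, 1 aa → 3 A_ : 1 aa (out of 4)
Combine (counts out of 4 × 4 = 16): normal/wild-type (N_A_) = 2×3 = 6; normal/aristapedia (N_aa) = 2×1 = 2; vestigial/wild-type (nnA_) = 2×3 = 6; vestigial/aristapedia (nnaa) = 2×1 = 2
Phenotype counts (out of 16): 6 normal/wild-type, 2 normal/aristapedia, 6 vestigial/wild-type, 2 vestigial/aristapedia
vestigial/wild-type: 6 out of 16 → fraction 3/8
Expected count = 3/8 × 1664 = 624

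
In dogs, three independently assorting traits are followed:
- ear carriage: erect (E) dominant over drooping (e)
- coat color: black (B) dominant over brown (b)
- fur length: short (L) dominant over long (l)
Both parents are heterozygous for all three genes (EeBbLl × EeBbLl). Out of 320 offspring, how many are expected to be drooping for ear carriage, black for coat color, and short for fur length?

Trihybrid cross: EeBbLl × EeBbLl
Each trait segregates independently with a 3:1 phenotypic ratio, so each gene contributes 3/4 (dominant) or 1/4 (recessive).
Target: drooping (ear carriage), black (coat color), short (fur length)
Probability = product of independent per-trait probabilities
= 1/4 × 3/4 × 3/4 = 9/64
Expected count = 9/64 × 320 = 45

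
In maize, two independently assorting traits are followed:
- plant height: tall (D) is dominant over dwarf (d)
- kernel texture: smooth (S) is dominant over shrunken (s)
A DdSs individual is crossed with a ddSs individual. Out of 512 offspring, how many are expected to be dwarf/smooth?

Dihybrid cross DdSs × ddSs — consider each gene separately:
plant height: Dd × dd → 2 Dd, 2 dd → 2 D_ : 2 dd (out of 4)
kernel texture: Ss × Ss → 1 SS, 2 Ss, 1 ss → 3 S_ : 1 ss (out of 4)
Combine (counts out of 4 × 4 = 16): tall/smooth (D_S_) = 2×3 = 6; tall/shrunken (D_ss) = 2×1 = 2; dwarf/smooth (ddS_) = 2×3 = 6; dwarf/shrunken (ddss) = 2×1 = 2
Phenotype counts (out of 16): 6 tall/smooth, 2 tall/shrunken, 6 dwarf/smooth, 2 dwarf/shrunken
dwarf/smooth: 6 out of 16 → fraction 3/8
Expected count = 3/8 × 512 = 192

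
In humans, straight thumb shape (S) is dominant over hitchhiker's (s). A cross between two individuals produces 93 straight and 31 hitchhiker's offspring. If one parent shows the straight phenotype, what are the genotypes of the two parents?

Observed offspring: 93 straight, 31 hitchhiker's
The observed ratio simplifies to 3:1. Hitchhiker's (ss) offspring appear, so each parent must contribute one s allele. The parent stated to show straight carries S, so it is Ss. The other parent is then either Ss or ss: Ss × ss would give a 1:1 split, whereas Ss × Ss gives 3:1 — matching the data. So both parents are heterozygous (Ss × Ss).
Parent genotypes: Ss × Ss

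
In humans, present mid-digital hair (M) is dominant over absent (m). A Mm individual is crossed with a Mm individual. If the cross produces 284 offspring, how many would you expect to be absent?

Punnett square for Mm × Mm:
Offspring genotypes: 1 MM, 2 Mm, 1 mm
present: 3, absent: 1
absent: 1 out of 4 → fraction 1/4
Expected count = 1/4 × 284 = 71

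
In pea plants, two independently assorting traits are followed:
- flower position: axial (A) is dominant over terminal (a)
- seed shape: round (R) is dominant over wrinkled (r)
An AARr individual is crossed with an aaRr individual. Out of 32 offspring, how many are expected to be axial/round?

Dihybrid cross AARr × aaRr — consider each gene separately:
flower position: AA × aa → 4 Aa → 4 A_ (out of 4)
seed shape: Rr × Rr → 1 RR, 2 Rr, 1 rr → 3 R_ : 1 rr (out of 4)
Combine (counts out of 4 × 4 = 16): axial/round (A_R_) = 4×3 = 12; axial/wrinkled (A_rr) = 4×1 = 4
Phenotype counts (out of 16): 12 axial/round, 4 axial/wrinkled
axial/round: 12 out of 16 → fraction 3/4
Expected count = 3/4 × 32 = 24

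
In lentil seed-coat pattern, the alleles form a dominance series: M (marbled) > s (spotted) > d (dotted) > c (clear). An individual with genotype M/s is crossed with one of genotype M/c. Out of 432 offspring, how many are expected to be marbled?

Cross: M/s × M/c
Allele dominance: M > s > d > c
Offspring genotypes: 1 M/M, 1 M/c, 1 M/s, 1 s/c
Phenotype counts: 3 marbled, 1 spotted
marbled: 3 out of 4 → fraction 3/4
Expected count = 3/4 × 432 = 324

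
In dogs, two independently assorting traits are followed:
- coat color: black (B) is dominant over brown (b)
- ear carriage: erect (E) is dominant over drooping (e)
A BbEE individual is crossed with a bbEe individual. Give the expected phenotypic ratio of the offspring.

Dihybrid cross BbEE × bbEe — consider each gene separately:
coat color: Bb × bb → 2 Bb, 2 bb → 2 B_ : 2 bb (out of 4)
ear carriage: EE × Ee → 2 EE, 2 Ee → 4 E_ (out of 4)
Combine (counts out of 4 × 4 = 16): black/erect (B_E_) = 2×4 = 8; brown/erect (bbE_) = 2×4 = 8
Phenotype counts (out of 16): 8 black/erect, 8 brown/erect
Ratio: 1 black/erect : 1 brown/erect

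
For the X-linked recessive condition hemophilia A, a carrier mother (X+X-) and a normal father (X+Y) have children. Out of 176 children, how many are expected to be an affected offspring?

Cross: X+X- × X+Y
Offspring: 1 X+X+, 1 X+Y, 1 X+X-, 1 X-Y
Probability of an affected offspring: 1/4
Expected count = 1/4 × 176 = 44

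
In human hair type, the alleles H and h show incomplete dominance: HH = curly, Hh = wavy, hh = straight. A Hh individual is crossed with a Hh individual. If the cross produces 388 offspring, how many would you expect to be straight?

Punnett square for Hh × Hh:
Offspring genotypes: 1 HH, 2 Hh, 1 hh
Phenotype counts: 1 curly, 2 wavy, 1 straight
straight: 1 out of 4 → fraction 1/4
Expected count = 1/4 × 388 = 97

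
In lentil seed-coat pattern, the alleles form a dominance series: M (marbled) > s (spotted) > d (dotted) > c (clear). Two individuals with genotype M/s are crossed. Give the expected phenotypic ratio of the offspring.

Cross: M/s × M/s
Allele dominance: M > s > d > c
Offspring genotypes: 1 M/M, 2 M/s, 1 s/s
Phenotype counts: 3 marbled, 1 spotted
Ratio: 3 marbled : 1 spotted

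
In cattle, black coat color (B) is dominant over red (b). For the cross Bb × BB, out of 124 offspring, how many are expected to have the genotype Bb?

Punnett square for Bb × BB:
Offspring genotypes: 2 BB, 2 Bb
Total offspring: 4
Count with target: 2
Probability: 2/4 = 1/2
Expected count = 1/2 × 124 = 62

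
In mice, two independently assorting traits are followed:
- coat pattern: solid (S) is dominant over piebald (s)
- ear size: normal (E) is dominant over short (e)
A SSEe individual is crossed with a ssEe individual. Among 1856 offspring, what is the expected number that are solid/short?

Dihybrid cross SSEe × ssEe — consider each gene separately:
coat pattern: SS × ss → 4 Ss → 4 S_ (out of 4)
ear size: Ee × Ee → 1 EE, 2 Ee, 1 ee → 3 E_ : 1 ee (out of 4)
Combine (counts out of 4 × 4 = 16): solid/normal (S_E_) = 4×3 = 12; solid/short (S_ee) = 4×1 = 4
Phenotype counts (out of 16): 12 solid/normal, 4 solid/short
solid/short: 4 out of 16 → fraction 1/4
Expected count = 1/4 × 1856 = 464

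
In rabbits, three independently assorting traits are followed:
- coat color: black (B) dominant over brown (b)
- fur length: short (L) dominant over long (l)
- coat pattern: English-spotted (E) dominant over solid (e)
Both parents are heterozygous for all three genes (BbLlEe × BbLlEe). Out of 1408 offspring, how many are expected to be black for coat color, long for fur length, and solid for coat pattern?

Trihybrid cross: BbLlEe × BbLlEe
Each trait segregates independently with a 3:1 phenotypic ratio, so each gene contributes 3/4 (dominant) or 1/4 (recessive).
Target: black (coat color), long (fur length), solid (coat pattern)
Probability = product of independent per-trait probabilities
= 3/4 × 1/4 × 1/4 = 3/64
Expected count = 3/64 × 1408 = 66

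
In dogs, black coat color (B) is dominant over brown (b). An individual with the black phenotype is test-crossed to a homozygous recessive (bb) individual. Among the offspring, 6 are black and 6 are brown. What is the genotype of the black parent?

Test cross: ? × bb
Offspring: 6 black, 6 brown — approximately 1:1.
A 1:1 ratio in a test cross indicates the unknown parent is heterozygous (Bb).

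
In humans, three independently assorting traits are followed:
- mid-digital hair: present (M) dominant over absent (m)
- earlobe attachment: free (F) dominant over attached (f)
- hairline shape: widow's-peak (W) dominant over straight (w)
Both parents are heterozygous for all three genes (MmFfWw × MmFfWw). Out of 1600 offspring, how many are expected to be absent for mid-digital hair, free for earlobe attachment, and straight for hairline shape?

Trihybrid cross: MmFfWw × MmFfWw
Each trait segregates independently with a 3:1 phenotypic ratio, so each gene contributes 3/4 (dominant) or 1/4 (recessive).
Target: absent (mid-digital hair), free (earlobe attachment), straight (hairline shape)
Probability = product of independent per-trait probabilities
= 1/4 × 3/4 × 1/4 = 3/64
Expected count = 3/64 × 1600 = 75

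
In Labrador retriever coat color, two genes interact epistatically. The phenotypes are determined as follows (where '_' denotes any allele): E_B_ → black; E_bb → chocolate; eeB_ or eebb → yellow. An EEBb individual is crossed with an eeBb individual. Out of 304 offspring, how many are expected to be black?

Cross: EEBb × eeBb — consider each gene separately:
E gene: EE × ee → 4 Ee → 4 E_ (out of 4)
B gene: Bb × Bb → 1 BB, 2 Bb, 1 bb → 3 B_ : 1 bb (out of 4)
Genotype classes (out of 4 × 4 = 16): E_B_ = 4×3 = 12; E_bb = 4×1 = 4
Apply the phenotype rules: E_B_ (12) → black; E_bb (4) → chocolate
Phenotype counts (out of 16): 12 black, 4 chocolate
black: 12 out of 16 → fraction 3/4
Expected count = 3/4 × 304 = 228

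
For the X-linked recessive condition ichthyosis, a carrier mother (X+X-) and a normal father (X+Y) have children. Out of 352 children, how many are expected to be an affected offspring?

Cross: X+X- × X+Y
Offspring: 1 X+X+, 1 X+Y, 1 X+X-, 1 X-Y
Probability of an affected offspring: 1/4
Expected count = 1/4 × 352 = 88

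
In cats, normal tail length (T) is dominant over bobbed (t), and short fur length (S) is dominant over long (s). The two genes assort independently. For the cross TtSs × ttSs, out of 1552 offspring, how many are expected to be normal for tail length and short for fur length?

Dihybrid cross TtSs × ttSs — consider each gene separately:
tail length: Tt × tt → 2 Tt, 2 tt → 2 T_ : 2 tt (out of 4)
fur length: Ss × Ss → 1 SS, 2 Ss, 1 ss → 3 S_ : 1 ss (out of 4)
Looking for: normal (T_) and short (S_)
P(normal) = 2/4, P(short) = 3/4
P(both) = 2/4 × 3/4 = 6/16 = 3/8
Expected count = 3/8 × 1552 = 582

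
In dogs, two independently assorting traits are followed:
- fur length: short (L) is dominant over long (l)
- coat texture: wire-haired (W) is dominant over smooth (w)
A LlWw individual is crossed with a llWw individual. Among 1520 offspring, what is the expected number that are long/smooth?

Dihybrid cross LlWw × llWw — consider each gene separately:
fur length: Ll × ll → 2 Ll, 2 ll → 2 L_ : 2 ll (out of 4)
coat texture: Ww × Ww → 1 WW, 2 Ww, 1 ww → 3 W_ : 1 ww (out of 4)
Combine (counts out of 4 × 4 = 16): short/wire-haired (L_W_) = 2×3 = 6; short/smooth (L_ww) = 2×1 = 2; long/wire-haired (llW_) = 2×3 = 6; long/smooth (llww) = 2×1 = 2
Phenotype counts (out of 16): 6 short/wire-haired, 2 short/smooth, 6 long/wire-haired, 2 long/smooth
long/smooth: 2 out of 16 → fraction 1/8
Expected count = 1/8 × 1520 = 190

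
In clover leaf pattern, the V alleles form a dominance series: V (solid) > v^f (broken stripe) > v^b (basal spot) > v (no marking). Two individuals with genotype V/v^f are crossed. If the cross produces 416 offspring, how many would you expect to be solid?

Cross: V/v^f × V/v^f
Allele dominance: V > v^f > v^b > v
Offspring genotypes: 1 V/V, 2 V/v^f, 1 v^f/v^f
Phenotype counts: 3 solid, 1 broken stripe
solid: 3 out of 4 → fraction 3/4
Expected count = 3/4 × 416 = 312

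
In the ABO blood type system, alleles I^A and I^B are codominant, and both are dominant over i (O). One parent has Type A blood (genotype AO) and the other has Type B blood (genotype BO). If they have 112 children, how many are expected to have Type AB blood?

Cross: AO × BO
Possible offspring genotypes: 1 AB, 1 AO, 1 BO, 1 OO
Blood type counts: 1 Type AB, 1 Type A, 1 Type B, 1 Type O
Probability of Type AB: 1/4
Expected count = 1/4 × 112 = 28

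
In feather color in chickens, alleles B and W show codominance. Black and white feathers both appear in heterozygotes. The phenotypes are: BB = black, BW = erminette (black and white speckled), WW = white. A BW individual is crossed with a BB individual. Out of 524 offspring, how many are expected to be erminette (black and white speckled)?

Punnett square for BW × BB:
Offspring genotypes: 2 BB, 2 BW
Phenotype counts: 2 black, 2 erminette (black and white speckled)
erminette (black and white speckled): 2 out of 4 → fraction 1/2
Expected count = 1/2 × 524 = 262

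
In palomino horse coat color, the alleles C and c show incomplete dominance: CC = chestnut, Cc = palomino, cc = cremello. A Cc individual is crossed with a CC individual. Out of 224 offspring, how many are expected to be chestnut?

Punnett square for Cc × CC:
Offspring genotypes: 2 CC, 2 Cc
Phenotype counts: 2 chestnut, 2 palomino
chestnut: 2 out of 4 → fraction 1/2
Expected count = 1/2 × 224 = 112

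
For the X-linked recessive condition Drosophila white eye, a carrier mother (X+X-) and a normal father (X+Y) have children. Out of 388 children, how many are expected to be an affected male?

Cross: X+X- × X+Y
Offspring: 1 X+X+, 1 X+Y, 1 X+X-, 1 X-Y
Probability of an affected male: 1/4
Expected count = 1/4 × 388 = 97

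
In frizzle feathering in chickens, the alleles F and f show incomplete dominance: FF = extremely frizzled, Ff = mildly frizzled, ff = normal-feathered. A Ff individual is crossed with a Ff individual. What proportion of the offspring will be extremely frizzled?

Punnett square for Ff × Ff:
Offspring genotypes: 1 FF, 2 Ff, 1 ff
Phenotype counts: 1 extremely frizzled, 2 mildly frizzled, 1 normal-feathered
extremely frizzled: 1 out of 4
Probability: 1/4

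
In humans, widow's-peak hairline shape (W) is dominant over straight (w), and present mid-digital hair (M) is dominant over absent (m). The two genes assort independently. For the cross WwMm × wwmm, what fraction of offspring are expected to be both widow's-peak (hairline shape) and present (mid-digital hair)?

Dihybrid cross WwMm × wwmm — consider each gene separately:
hairline shape: Ww × ww → 2 Ww, 2 ww → 2 W_ : 2 ww (out of 4)
mid-digital hair: Mm × mm → 2 Mm, 2 mm → 2 M_ : 2 mm (out of 4)
Looking for: widow's-peak (W_) and present (M_)
P(widow's-peak) = 2/4, P(present) = 2/4
P(both) = 2/4 × 2/4 = 4/16 = 1/4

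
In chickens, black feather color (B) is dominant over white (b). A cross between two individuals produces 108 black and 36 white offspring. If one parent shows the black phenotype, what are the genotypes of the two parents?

Observed offspring: 108 black, 36 white
The observed ratio simplifies to 3:1. White (bb) offspring appear, so each parent must contribute one b allele. The parent stated to show black carries B, so it is Bb. The other parent is then either Bb or bb: Bb × bb would give a 1:1 split, whereas Bb × Bb gives 3:1 — matching the data. So both parents are heterozygous (Bb × Bb).
Parent genotypes: Bb × Bb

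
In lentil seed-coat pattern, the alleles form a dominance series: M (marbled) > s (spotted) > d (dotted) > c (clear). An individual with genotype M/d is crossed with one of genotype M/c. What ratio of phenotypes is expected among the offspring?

Cross: M/d × M/c
Allele dominance: M > s > d > c
Offspring genotypes: 1 M/M, 1 M/c, 1 M/d, 1 d/c
Phenotype counts: 3 marbled, 1 dotted
Ratio: 3 marbled : 1 dotted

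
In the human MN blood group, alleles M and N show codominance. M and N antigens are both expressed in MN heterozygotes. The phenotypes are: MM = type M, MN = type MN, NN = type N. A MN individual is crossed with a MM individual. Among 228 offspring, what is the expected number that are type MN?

Punnett square for MN × MM:
Offspring genotypes: 2 MM, 2 MN
Phenotype counts: 2 type M, 2 type MN
type MN: 2 out of 4 → fraction 1/2
Expected count = 1/2 × 228 = 114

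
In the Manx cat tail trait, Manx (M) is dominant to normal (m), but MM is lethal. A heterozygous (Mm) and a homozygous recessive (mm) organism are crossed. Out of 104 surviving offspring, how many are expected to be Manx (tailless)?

Cross: Mm × mm
Punnett square offspring (before lethality): 2 Mm, 2 mm
No MM offspring are produced in this cross.
Manx (tailless): 2 out of 4 → fraction 1/2
Expected count = 1/2 × 104 = 52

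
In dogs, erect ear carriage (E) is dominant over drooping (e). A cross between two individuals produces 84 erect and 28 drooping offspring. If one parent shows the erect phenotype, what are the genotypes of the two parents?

Observed offspring: 84 erect, 28 drooping
The observed ratio simplifies to 3:1. Drooping (ee) offspring appear, so each parent must contribute one e allele. The parent stated to show erect carries E, so it is Ee. The other parent is then either Ee or ee: Ee × ee would give a 1:1 split, whereas Ee × Ee gives 3:1 — matching the data. So both parents are heterozygous (Ee × Ee).
Parent genotypes: Ee × Ee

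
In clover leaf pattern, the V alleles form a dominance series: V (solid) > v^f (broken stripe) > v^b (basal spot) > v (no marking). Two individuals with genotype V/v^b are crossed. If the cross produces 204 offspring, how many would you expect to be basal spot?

Cross: V/v^b × V/v^b
Allele dominance: V > v^f > v^b > v
Offspring genotypes: 1 V/V, 2 V/v^b, 1 v^b/v^b
Phenotype counts: 3 solid, 1 basal spot
basal spot: 1 out of 4 → fraction 1/4
Expected count = 1/4 × 204 = 51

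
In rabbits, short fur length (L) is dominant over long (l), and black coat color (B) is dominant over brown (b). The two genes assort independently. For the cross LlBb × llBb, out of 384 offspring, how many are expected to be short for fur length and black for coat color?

Dihybrid cross LlBb × llBb — consider each gene separately:
fur length: Ll × ll → 2 Ll, 2 ll → 2 L_ : 2 ll (out of 4)
coat color: Bb × Bb → 1 BB, 2 Bb, 1 bb → 3 B_ : 1 bb (out of 4)
Looking for: short (L_) and black (B_)
P(short) = 2/4, P(black) = 3/4
P(both) = 2/4 × 3/4 = 6/16 = 3/8
Expected count = 3/8 × 384 = 144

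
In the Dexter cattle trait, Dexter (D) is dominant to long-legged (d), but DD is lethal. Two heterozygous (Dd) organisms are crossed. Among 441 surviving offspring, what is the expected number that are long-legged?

Cross: Dd × Dd
Punnett square offspring (before lethality): 1 DD, 2 Dd, 1 dd
The DD genotype is lethal (embryos die); surviving offspring: 2 Dd, 1 dd
long-legged: 1 out of 3 → fraction 1/3
Expected count = 1/3 × 441 = 147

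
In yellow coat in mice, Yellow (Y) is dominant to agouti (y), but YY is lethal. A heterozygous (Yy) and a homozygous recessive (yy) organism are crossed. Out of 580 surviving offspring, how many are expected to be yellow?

Cross: Yy × yy
Punnett square offspring (before lethality): 2 Yy, 2 yy
No YY offspring are produced in this cross.
yellow: 2 out of 4 → fraction 1/2
Expected count = 1/2 × 580 = 290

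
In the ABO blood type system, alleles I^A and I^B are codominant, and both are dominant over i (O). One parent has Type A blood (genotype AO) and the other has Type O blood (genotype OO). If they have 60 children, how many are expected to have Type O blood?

Cross: AO × OO
Possible offspring genotypes: 2 AO, 2 OO
Blood type counts: 2 Type A, 2 Type O
Probability of Type O: 2/4 = 1/2
Expected count = 1/2 × 60 = 30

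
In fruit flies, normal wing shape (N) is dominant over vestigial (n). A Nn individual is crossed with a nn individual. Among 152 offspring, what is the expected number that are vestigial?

Punnett square for Nn × nn:
Offspring genotypes: 2 Nn, 2 nn
normal: 2, vestigial: 2
vestigial: 2 out of 4 → fraction 1/2
Expected count = 1/2 × 152 = 76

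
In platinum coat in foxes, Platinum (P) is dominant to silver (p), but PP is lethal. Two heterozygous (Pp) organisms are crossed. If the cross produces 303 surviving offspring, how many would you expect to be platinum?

Cross: Pp × Pp
Punnett square offspring (before lethality): 1 PP, 2 Pp, 1 pp
The PP genotype is lethal (embryos die); surviving offspring: 2 Pp, 1 pp
platinum: 2 out of 3 → fraction 2/3
Expected count = 2/3 × 303 = 202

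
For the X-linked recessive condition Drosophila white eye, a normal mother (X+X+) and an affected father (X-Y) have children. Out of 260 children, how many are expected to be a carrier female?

Cross: X+X+ × X-Y
Offspring: 2 X+X-, 2 X+Y
Probability of a carrier female: 2/4 = 1/2
Expected count = 1/2 × 260 = 130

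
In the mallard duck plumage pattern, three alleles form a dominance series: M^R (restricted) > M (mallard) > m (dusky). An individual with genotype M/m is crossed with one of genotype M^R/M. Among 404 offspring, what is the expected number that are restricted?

Cross: M/m × M^R/M
Allele dominance: M^R > M > m
Offspring genotypes: 1 M^R/M, 1 M/M, 1 M^R/m, 1 M/m
Phenotype counts: 2 restricted, 2 mallard
restricted: 2 out of 4 → fraction 1/2
Expected count = 1/2 × 404 = 202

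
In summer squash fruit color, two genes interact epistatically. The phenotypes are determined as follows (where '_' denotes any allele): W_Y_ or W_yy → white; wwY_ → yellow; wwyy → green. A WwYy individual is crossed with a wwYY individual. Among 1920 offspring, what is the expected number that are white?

Cross: WwYy × wwYY — consider each gene separately:
W gene: Ww × ww → 2 Ww, 2 ww → 2 W_ : 2 ww (out of 4)
Y gene: Yy × YY → 2 YY, 2 Yy → 4 Y_ (out of 4)
Genotype classes (out of 4 × 4 = 16): W_Y_ = 2×4 = 8; wwY_ = 2×4 = 8
Apply the phenotype rules: W_Y_ (8) → white; wwY_ (8) → yellow
Phenotype counts (out of 16): 8 white, 8 yellow
white: 8 out of 16 → fraction 1/2
Expected count = 1/2 × 1920 = 960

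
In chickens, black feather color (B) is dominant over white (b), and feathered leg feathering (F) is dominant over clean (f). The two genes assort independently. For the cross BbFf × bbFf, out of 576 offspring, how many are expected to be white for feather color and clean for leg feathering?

Dihybrid cross BbFf × bbFf — consider each gene separately:
feather color: Bb × bb → 2 Bb, 2 bb → 2 B_ : 2 bb (out of 4)
leg feathering: Ff × Ff → 1 FF, 2 Ff, 1 ff → 3 F_ : 1 ff (out of 4)
Looking for: white (bb) and clean (ff)
P(white) = 2/4, P(clean) = 1/4
P(both) = 2/4 × 1/4 = 2/16 = 1/8
Expected count = 1/8 × 576 = 72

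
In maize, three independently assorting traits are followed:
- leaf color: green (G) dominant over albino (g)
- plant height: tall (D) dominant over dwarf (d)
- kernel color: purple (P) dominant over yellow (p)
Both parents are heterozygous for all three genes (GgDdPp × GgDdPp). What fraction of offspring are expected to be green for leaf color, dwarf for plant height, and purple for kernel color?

Trihybrid cross: GgDdPp × GgDdPp
Each trait segregates independently with a 3:1 phenotypic ratio, so each gene contributes 3/4 (dominant) or 1/4 (recessive).
Target: green (leaf color), dwarf (plant height), purple (kernel color)
Probability = product of independent per-trait probabilities
= 3/4 × 1/4 × 3/4 = 9/64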